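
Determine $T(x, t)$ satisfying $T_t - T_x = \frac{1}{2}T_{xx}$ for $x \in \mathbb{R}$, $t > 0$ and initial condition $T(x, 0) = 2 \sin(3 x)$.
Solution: Change to a moving frame: let $\eta = x + t$, $\sigma = t$ and write $T(x,t) = u(\eta,\sigma)$.
By the chain rule $T_t = u_{\sigma} + u_{\eta}$, $T_x = u_{\eta}$, $T_{xx} = u_{\eta\eta}$.
Then $T_t - T_x = u_{\sigma}$: the advection term cancels and the PDE becomes the heat equation $u_{\sigma} = \frac{1}{2}u_{\eta\eta}$ on $\eta \in \mathbb{R}$.
Initial data: $u(\eta,0) = T(\eta,0) = 2 \sin(3 \eta)$.
On $\eta \in \mathbb{R}$ each mode satisfies $(\sin(n\eta))'' = -n^2 \sin(n\eta)$, so $e^{-n^2\sigma/2} \sin(n\eta)$ solves the heat equation; by superposition $u(\eta,\sigma) = \sum c_n e^{-n^2\sigma/2} \sin(n\eta)$.
Reading off the coefficients: $c_3=2$, so $u(\eta,\sigma) = 2 e^{-9 \sigma/2} \sin(3 \eta)$.
Substituting back $\eta = x + t$, $\sigma = t$: $T(x,t) = u(x + t, t)$.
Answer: $T(x, t) = 2 e^{-9 t/2} \sin(3 t + 3 x)$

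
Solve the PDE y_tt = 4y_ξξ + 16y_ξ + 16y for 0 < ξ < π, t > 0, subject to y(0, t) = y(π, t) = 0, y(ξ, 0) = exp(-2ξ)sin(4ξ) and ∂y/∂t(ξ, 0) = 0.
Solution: Substitute y = exp(-2ξ)u.
Then y_ξ = exp(-2ξ)(u_ξ - 2u), y_ξξ = exp(-2ξ)(u_ξξ - 4u_ξ + 4u), y_tt = exp(-2ξ)u_tt; substituting and dividing by exp(-2ξ), the lower-order terms cancel: u_tt = 4u_ξξ (standard wave equation).
Data for u: u(ξ,0) = exp(2ξ)y(ξ,0) = sin(4ξ); u_t(ξ,0) = exp(2ξ)y_t(ξ,0) = 0. The boundary conditions carry over: u(0,t) = u(π,t) = 0.
Separating variables: u = Σ [A_n cos(ω_n t) + B_n sin(ω_n t)] sin(nξ), ω_n = 2n. From ICs: A_4=1.
So u(ξ,t) = sin(4ξ)cos(8t), and y(ξ,t) = exp(-2ξ)u(ξ,t).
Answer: y(ξ, t) = exp(-2ξ)sin(4ξ)cos(8t)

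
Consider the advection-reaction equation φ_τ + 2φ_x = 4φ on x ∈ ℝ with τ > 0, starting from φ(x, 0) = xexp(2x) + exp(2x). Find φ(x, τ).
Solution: Substitute φ = exp(2x)u, i.e. u = exp(-2x)φ.
By the product rule, φ_x = exp(2x)(u_x + 2u), φ_τ = exp(2x)u_τ.
Substituting into the PDE and dividing by exp(2x): u_τ + 2(u_x + 2u) = 4u.
The lower-order terms cancel, leaving the standard advection equation u_τ + 2u_x = 0.
Initial data for u: u(x,0) = exp(-2x)φ(x,0) = x + 1.
Solve for u:
  By method of characteristics (waves move right with speed 2):
  Along characteristics x - 2τ = const, u is constant, so u(x,τ) = f(x - 2τ) with f = u(·, 0).
Hence u(x,τ) = x - 2τ + 1.
Transform back: φ(x,τ) = exp(2x)u(x,τ).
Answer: φ(x, τ) = xexp(2x) - 2τexp(2x) + exp(2x)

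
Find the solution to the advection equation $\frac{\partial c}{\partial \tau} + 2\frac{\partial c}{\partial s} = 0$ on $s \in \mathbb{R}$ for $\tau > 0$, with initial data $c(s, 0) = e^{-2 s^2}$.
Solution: By characteristics ($ds/d\tau = 2$), $c(s,\tau) = f(s - 2\tau)$ with $f = c( \cdot , 0)$.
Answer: $c(s, \tau) = e^{-2 (-2 \tau + s)^2}$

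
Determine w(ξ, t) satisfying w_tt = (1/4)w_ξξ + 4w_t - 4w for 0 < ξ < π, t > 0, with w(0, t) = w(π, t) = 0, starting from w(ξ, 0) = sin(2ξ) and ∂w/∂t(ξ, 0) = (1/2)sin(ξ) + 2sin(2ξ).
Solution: Substitute w = exp(2t)u, i.e. u = exp(-2t)w.
By the product rule, w_t = exp(2t)(u_t + 2u), w_tt = exp(2t)(u_tt + 4u_t + 4u), w_ξξ = exp(2t)u_ξξ.
Substituting into the PDE and dividing by exp(2t): u_tt + 4u_t + 4u = (1/4)u_ξξ + 4(u_t + 2u) - 4u.
The lower-order terms cancel, leaving the standard wave equation u_tt = (1/4)u_ξξ.
Initial data for u: u(ξ,0) = w(ξ,0) = sin(2ξ); u_t(ξ,0) = w_t(ξ,0) - 2w(ξ,0) = (1/2)sin(ξ). The boundary conditions carry over: u(0,t) = u(π,t) = 0.
Solve for u:
  Using separation of variables u = X(ξ)T(t):
  Eigenfunctions: sin(nξ), n = 1, 2, 3, ...
  General solution: u(ξ, t) = Σ [A_n cos(n t/2) + B_n sin(n t/2)] sin(nξ)
  From u(ξ,0) = sin(2ξ): A_2=1. From u_t(ξ,0) = (1/2)sin(ξ), using u_t(ξ,0) = Σ ω_n B_n sin(nξ) with ω_n = n/2: B_1 = (1/2)/(1/2) = 1.
Hence u(ξ,t) = sin(t/2)sin(ξ) + sin(2ξ)cos(t).
Transform back: w(ξ,t) = exp(2t)u(ξ,t).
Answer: w(ξ, t) = exp(2t)sin(t/2)sin(ξ) + exp(2t)sin(2ξ)cos(t)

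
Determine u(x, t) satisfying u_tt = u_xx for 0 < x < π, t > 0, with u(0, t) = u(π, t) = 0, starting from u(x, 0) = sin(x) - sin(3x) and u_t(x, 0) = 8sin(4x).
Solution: Separating variables: u = Σ [A_n cos(ω_n t) + B_n sin(ω_n t)] sin(nx), ω_n = n. From ICs (B_n = velocity coefficient / ω_n): A_1=1, A_3=-1, B_4=2.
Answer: u(x, t) = 2sin(4t)sin(4x) + sin(x)cos(t) - sin(3x)cos(3t)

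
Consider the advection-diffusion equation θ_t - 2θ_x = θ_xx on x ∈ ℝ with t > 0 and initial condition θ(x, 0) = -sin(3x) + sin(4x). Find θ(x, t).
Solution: Moving frame: η = x + 2t, σ = t, θ = u(η,σ), so θ_t = u_σ + 2u_η and θ_xx = u_ηη.
Hence θ_t - 2θ_x = u_σ and the PDE becomes the heat equation u_σ = u_ηη on η ∈ ℝ.
Initial data: u(η,0) = θ(η,0) = -sin(3η) + sin(4η). Each mode sin(nη) decays as exp(-n²σ) on ℝ, so u(η,σ) = Σ c_n exp(-n²σ) sin(nη) with c_3=-1, c_4=1: u(η,σ) = -exp(-9σ)sin(3η) + exp(-16σ)sin(4η).
Substituting back: θ(x,t) = u(x + 2t, t).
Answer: θ(x, t) = -exp(-9t)sin(6t + 3x) + exp(-16t)sin(8t + 4x)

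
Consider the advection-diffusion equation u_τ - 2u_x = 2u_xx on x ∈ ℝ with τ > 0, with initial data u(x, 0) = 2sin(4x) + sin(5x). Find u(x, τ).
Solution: Moving frame: η = x + 2τ, σ = τ, u = w(η,σ), so u_τ = w_σ + 2w_η and u_xx = w_ηη.
Hence u_τ - 2u_x = w_σ and the PDE becomes the heat equation w_σ = 2w_ηη on η ∈ ℝ.
Initial data: w(η,0) = u(η,0) = 2sin(4η) + sin(5η). Each mode sin(nη) decays as exp(-2n²σ) on ℝ, so w(η,σ) = Σ c_n exp(-2n²σ) sin(nη) with c_4=2, c_5=1: w(η,σ) = 2exp(-32σ)sin(4η) + exp(-50σ)sin(5η).
Substituting back: u(x,τ) = w(x + 2τ, τ).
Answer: u(x, τ) = 2exp(-32τ)sin(4x + 8τ) + exp(-50τ)sin(5x + 10τ)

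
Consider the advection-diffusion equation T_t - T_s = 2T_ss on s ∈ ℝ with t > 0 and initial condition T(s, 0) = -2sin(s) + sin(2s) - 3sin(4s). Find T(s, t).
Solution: Moving frame: η = s + t, σ = t, T = u(η,σ), so T_t = u_σ + u_η and T_ss = u_ηη.
Hence T_t - T_s = u_σ and the PDE becomes the heat equation u_σ = 2u_ηη on η ∈ ℝ.
Initial data: u(η,0) = T(η,0) = -2sin(η) + sin(2η) - 3sin(4η). Each mode sin(nη) decays as exp(-2n²σ) on ℝ, so u(η,σ) = Σ c_n exp(-2n²σ) sin(nη) with c_1=-2, c_2=1, c_4=-3: u(η,σ) = -2exp(-2σ)sin(η) + exp(-8σ)sin(2η) - 3exp(-32σ)sin(4η).
Substituting back: T(s,t) = u(s + t, t).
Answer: T(s, t) = -2exp(-2t)sin(s + t) + exp(-8t)sin(2s + 2t) - 3exp(-32t)sin(4s + 4t)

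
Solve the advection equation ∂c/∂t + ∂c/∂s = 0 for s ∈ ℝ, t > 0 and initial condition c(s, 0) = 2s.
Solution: By method of characteristics (waves move right with speed 1):
Along characteristics s - t = const, c is constant, so c(s,t) = f(s - t) with f = c(·, 0).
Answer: c(s, t) = 2s - 2t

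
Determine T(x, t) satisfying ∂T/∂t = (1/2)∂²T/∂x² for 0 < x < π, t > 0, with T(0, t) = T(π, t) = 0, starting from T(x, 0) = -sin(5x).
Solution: Separating variables: T = Σ c_n exp(-n²t/2) sin(nx). From T(x,0) = -sin(5x): c_5=-1.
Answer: T(x, t) = -exp(-25t/2)sin(5x)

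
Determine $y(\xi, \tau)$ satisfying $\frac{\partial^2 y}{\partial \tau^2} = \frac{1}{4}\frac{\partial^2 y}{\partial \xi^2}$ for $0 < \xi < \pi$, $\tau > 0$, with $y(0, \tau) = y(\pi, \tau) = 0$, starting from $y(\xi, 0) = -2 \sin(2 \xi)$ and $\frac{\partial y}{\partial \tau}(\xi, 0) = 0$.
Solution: Using separation of variables $y = X(\xi)T(\tau)$:
Eigenfunctions: $\sin(n\xi)$, $n = 1, 2, 3, \ldots$
General solution: $y(\xi, \tau) = \sum [A_n \cos(n \tau/2) + B_n \sin(n \tau/2)] \sin(n\xi)$
From $y(\xi,0) = -2 \sin(2 \xi)$: $A_2=-2$. From $y_{\tau}(\xi,0) = 0$: all $B_n = 0$.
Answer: $y(\xi, \tau) = -2 \sin(2 \xi) \cos(\tau)$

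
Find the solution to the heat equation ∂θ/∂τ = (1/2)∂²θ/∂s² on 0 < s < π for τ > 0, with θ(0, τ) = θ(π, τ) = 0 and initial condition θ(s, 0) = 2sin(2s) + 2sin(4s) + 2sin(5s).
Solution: Separating variables: θ = Σ c_n exp(-n²τ/2) sin(ns). From θ(s,0) = 2sin(2s) + 2sin(4s) + 2sin(5s): c_2=2, c_4=2, c_5=2.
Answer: θ(s, τ) = 2exp(-2τ)sin(2s) + 2exp(-8τ)sin(4s) + 2exp(-25τ/2)sin(5s)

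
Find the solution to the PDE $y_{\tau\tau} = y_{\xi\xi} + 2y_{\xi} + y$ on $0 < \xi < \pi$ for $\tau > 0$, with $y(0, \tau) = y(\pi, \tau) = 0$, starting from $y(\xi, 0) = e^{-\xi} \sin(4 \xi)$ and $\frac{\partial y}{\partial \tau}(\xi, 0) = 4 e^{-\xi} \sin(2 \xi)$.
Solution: Substitute $y = e^{-\xi}u$.
Then $y_{\xi} = e^{-\xi}(u_{\xi} - u)$, $y_{\xi\xi} = e^{-\xi}(u_{\xi\xi} - 2u_{\xi} + u)$, $y_{\tau\tau} = e^{-\xi}u_{\tau\tau}$; substituting and dividing by $e^{-\xi}$, the lower-order terms cancel: $u_{\tau\tau} = u_{\xi\xi}$ (standard wave equation).
Data for $u$: $u(\xi,0) = e^{\xi}y(\xi,0) = \sin(4 \xi)$; $u_{\tau}(\xi,0) = e^{\xi}y_{\tau}(\xi,0) = 4 \sin(2 \xi)$. The boundary conditions carry over: $u(0,\tau) = u(\pi,\tau) = 0$.
Separating variables: $u = \sum [A_n \cos(\omega_n \tau) + B_n \sin(\omega_n \tau)] \sin(n\xi)$, $\omega_n = n$. From ICs ($B_n$ = velocity coefficient / $\omega_n$): $A_4=1, B_2=2$.
So $u(\xi,\tau) = 2 \sin(2 \xi) \sin(2 \tau) + \sin(4 \xi) \cos(4 \tau)$, and $y(\xi,\tau) = e^{-\xi}u(\xi,\tau)$.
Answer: $y(\xi, \tau) = 2 e^{-\xi} \sin(2 \tau) \sin(2 \xi) + e^{-\xi} \sin(4 \xi) \cos(4 \tau)$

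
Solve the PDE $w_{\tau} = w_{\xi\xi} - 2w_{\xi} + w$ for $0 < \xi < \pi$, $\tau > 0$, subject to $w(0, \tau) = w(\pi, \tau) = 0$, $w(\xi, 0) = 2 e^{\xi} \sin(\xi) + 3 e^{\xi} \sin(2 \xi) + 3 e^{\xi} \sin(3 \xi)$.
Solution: Substitute $w = e^{\xi}u$, i.e. $u = e^{-\xi}w$.
By the product rule, $w_{\xi} = e^{\xi}(u_{\xi} + u)$, $w_{\xi\xi} = e^{\xi}(u_{\xi\xi} + 2u_{\xi} + u)$, $w_{\tau} = e^{\xi}u_{\tau}$.
Substituting into the PDE and dividing by $e^{\xi}$: $u_{\tau} = (u_{\xi\xi} + 2u_{\xi} + u) - 2(u_{\xi} + u) + u$.
The lower-order terms cancel, leaving the standard heat equation $u_{\tau} = u_{\xi\xi}$.
Initial data for $u$: $u(\xi,0) = e^{-\xi}w(\xi,0) = 2 \sin(\xi) + 3 \sin(2 \xi) + 3 \sin(3 \xi)$. The boundary conditions carry over: $u(0,\tau) = u(\pi,\tau) = 0$.
Solve for $u$:
  Using separation of variables $u = X(\xi)T(\tau)$:
  Eigenfunctions: $\sin(n\xi)$, $n = 1, 2, 3, \ldots$
  General solution: $u(\xi, \tau) = \sum c_n \sin(n\xi) e^{-n^2 \tau}$
  Matching $u(\xi,0) = 2 \sin(\xi) + 3 \sin(2 \xi) + 3 \sin(3 \xi)$ term by term: $c_1=2, c_2=3, c_3=3$.
Hence $u(\xi,\tau) = 2 e^{-\tau} \sin(\xi) + 3 e^{-4 \tau} \sin(2 \xi) + 3 e^{-9 \tau} \sin(3 \xi)$.
Transform back: $w(\xi,\tau) = e^{\xi}u(\xi,\tau)$.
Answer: $w(\xi, \tau) = 2 e^{-\tau} e^{\xi} \sin(\xi) + 3 e^{-4 \tau} e^{\xi} \sin(2 \xi) + 3 e^{-9 \tau} e^{\xi} \sin(3 \xi)$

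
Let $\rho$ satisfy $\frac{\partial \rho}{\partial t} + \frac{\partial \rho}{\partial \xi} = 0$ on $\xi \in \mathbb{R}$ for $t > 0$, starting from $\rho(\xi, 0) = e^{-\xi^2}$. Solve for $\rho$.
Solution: By method of characteristics (waves move right with speed 1):
Along characteristics $\xi - t =$ const, $\rho$ is constant, so $\rho(\xi,t) = f(\xi - t)$ with $f = \rho( \cdot , 0)$.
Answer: $\rho(\xi, t) = e^{-(\xi - t)^2}$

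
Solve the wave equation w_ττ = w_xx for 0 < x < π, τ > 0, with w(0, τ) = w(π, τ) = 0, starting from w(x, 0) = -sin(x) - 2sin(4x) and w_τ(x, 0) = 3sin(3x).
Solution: Using separation of variables w = X(x)T(τ):
Eigenfunctions: sin(nx), n = 1, 2, 3, ...
General solution: w(x, τ) = Σ [A_n cos(n τ) + B_n sin(n τ)] sin(nx)
From w(x,0) = -sin(x) - 2sin(4x): A_1=-1, A_4=-2. From w_τ(x,0) = 3sin(3x), using w_τ(x,0) = Σ ω_n B_n sin(nx) with ω_n = n: B_3 = 3/3 = 1.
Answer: w(x, τ) = -sin(x)cos(τ) + sin(3x)sin(3τ) - 2sin(4x)cos(4τ)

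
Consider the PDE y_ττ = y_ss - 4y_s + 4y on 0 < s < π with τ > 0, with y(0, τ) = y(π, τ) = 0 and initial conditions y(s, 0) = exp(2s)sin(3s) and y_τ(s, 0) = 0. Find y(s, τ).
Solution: Substitute y = exp(2s)u, i.e. u = exp(-2s)y.
By the product rule, y_s = exp(2s)(u_s + 2u), y_ss = exp(2s)(u_ss + 4u_s + 4u), y_ττ = exp(2s)u_ττ.
Substituting into the PDE and dividing by exp(2s): u_ττ = (u_ss + 4u_s + 4u) - 4(u_s + 2u) + 4u.
The lower-order terms cancel, leaving the standard wave equation u_ττ = u_ss.
Initial data for u: u(s,0) = exp(-2s)y(s,0) = sin(3s); u_τ(s,0) = exp(-2s)y_τ(s,0) = 0. The boundary conditions carry over: u(0,τ) = u(π,τ) = 0.
Solve for u:
  Using separation of variables u = X(s)T(τ):
  Eigenfunctions: sin(ns), n = 1, 2, 3, ...
  General solution: u(s, τ) = Σ [A_n cos(n τ) + B_n sin(n τ)] sin(ns)
  From u(s,0) = sin(3s): A_3=1. From u_τ(s,0) = 0: all B_n = 0.
Hence u(s,τ) = sin(3s)cos(3τ).
Transform back: y(s,τ) = exp(2s)u(s,τ).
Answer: y(s, τ) = exp(2s)sin(3s)cos(3τ)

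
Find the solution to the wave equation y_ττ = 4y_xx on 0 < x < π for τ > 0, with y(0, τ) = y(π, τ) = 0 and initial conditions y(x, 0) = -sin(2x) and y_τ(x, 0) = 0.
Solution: Using separation of variables y = X(x)T(τ):
Eigenfunctions: sin(nx), n = 1, 2, 3, ...
General solution: y(x, τ) = Σ [A_n cos(2n τ) + B_n sin(2n τ)] sin(nx)
From y(x,0) = -sin(2x): A_2=-1. From y_τ(x,0) = 0: all B_n = 0.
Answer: y(x, τ) = -sin(2x)cos(4τ)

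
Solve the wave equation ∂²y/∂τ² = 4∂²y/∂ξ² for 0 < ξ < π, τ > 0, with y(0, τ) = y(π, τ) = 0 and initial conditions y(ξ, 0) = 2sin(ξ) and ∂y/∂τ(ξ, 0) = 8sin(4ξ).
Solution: Separating variables: y = Σ [A_n cos(ω_n τ) + B_n sin(ω_n τ)] sin(nξ), ω_n = 2n. From ICs (B_n = velocity coefficient / ω_n): A_1=2, B_4=1.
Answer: y(ξ, τ) = 2sin(ξ)cos(2τ) + sin(4ξ)sin(8τ)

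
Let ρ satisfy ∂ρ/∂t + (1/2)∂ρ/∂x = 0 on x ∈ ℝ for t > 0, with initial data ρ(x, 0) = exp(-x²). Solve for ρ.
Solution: By method of characteristics (waves move right with speed 1/2):
Along characteristics x - (1/2)t = const, ρ is constant, so ρ(x,t) = f(x - (1/2)t) with f = ρ(·, 0).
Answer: ρ(x, t) = exp(-(-t/2 + x)²)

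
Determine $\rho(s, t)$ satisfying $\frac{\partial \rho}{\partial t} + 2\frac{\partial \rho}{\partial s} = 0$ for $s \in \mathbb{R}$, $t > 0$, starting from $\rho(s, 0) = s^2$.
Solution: By characteristics ($ds/dt = 2$), $\rho(s,t) = f(s - 2t)$ with $f = \rho( \cdot , 0)$.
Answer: $\rho(s, t) = s^2 - 4 s t + 4 t^2$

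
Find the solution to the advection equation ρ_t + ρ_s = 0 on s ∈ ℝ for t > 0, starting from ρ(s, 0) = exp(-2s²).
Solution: By method of characteristics (waves move right with speed 1):
Along characteristics s - t = const, ρ is constant, so ρ(s,t) = f(s - t) with f = ρ(·, 0).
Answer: ρ(s, t) = exp(-2(s - t)²)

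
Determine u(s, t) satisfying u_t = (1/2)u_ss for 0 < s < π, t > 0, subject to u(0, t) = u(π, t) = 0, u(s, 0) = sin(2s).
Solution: Separating variables: u = Σ c_n exp(-n²t/2) sin(ns). From u(s,0) = sin(2s): c_2=1.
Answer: u(s, t) = exp(-2t)sin(2s)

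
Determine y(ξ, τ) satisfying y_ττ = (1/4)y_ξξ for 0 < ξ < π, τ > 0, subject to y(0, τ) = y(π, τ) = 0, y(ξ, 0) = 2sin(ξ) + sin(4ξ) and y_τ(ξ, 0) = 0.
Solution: Separating variables: y = Σ [A_n cos(ω_n τ) + B_n sin(ω_n τ)] sin(nξ), ω_n = n/2. From ICs: A_1=2, A_4=1.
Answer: y(ξ, τ) = 2sin(ξ)cos(τ/2) + sin(4ξ)cos(2τ)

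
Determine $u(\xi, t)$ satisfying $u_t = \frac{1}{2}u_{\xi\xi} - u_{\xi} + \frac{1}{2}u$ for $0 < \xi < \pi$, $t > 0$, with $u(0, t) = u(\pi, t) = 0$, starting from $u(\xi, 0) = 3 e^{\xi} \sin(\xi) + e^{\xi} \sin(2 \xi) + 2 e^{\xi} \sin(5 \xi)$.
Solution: Substitute $u = e^{\xi}w$, i.e. $w = e^{-\xi}u$.
By the product rule, $u_{\xi} = e^{\xi}(w_{\xi} + w)$, $u_{\xi\xi} = e^{\xi}(w_{\xi\xi} + 2w_{\xi} + w)$, $u_t = e^{\xi}w_t$.
Substituting into the PDE and dividing by $e^{\xi}$: $w_t = \frac{1}{2}(w_{\xi\xi} + 2w_{\xi} + w) - (w_{\xi} + w) + \frac{1}{2}w$.
The lower-order terms cancel, leaving the standard heat equation $w_t = \frac{1}{2}w_{\xi\xi}$.
Initial data for $w$: $w(\xi,0) = e^{-\xi}u(\xi,0) = 3 \sin(\xi) + \sin(2 \xi) + 2 \sin(5 \xi)$. The boundary conditions carry over: $w(0,t) = w(\pi,t) = 0$.
Solve for $w$:
  Using separation of variables $w = X(\xi)T(t)$:
  Eigenfunctions: $\sin(n\xi)$, $n = 1, 2, 3, \ldots$
  General solution: $w(\xi, t) = \sum c_n \sin(n\xi) e^{-n^2 t/2}$
  Matching $w(\xi,0) = 3 \sin(\xi) + \sin(2 \xi) + 2 \sin(5 \xi)$ term by term: $c_1=3, c_2=1, c_5=2$.
Hence $w(\xi,t) = e^{-2 t} \sin(2 \xi) + 3 e^{-t/2} \sin(\xi) + 2 e^{-25 t/2} \sin(5 \xi)$.
Transform back: $u(\xi,t) = e^{\xi}w(\xi,t)$.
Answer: $u(\xi, t) = e^{\xi} e^{-2 t} \sin(2 \xi) + 3 e^{\xi} e^{-t/2} \sin(\xi) + 2 e^{\xi} e^{-25 t/2} \sin(5 \xi)$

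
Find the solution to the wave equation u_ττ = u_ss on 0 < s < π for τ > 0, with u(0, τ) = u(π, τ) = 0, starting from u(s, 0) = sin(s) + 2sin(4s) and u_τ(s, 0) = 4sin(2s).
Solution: Separating variables: u = Σ [A_n cos(ω_n τ) + B_n sin(ω_n τ)] sin(ns), ω_n = n. From ICs (B_n = velocity coefficient / ω_n): A_1=1, A_4=2, B_2=2.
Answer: u(s, τ) = sin(s)cos(τ) + 2sin(2s)sin(2τ) + 2sin(4s)cos(4τ)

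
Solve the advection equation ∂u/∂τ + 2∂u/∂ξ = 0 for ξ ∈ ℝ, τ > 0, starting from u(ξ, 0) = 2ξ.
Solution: By method of characteristics (waves move right with speed 2):
Along characteristics ξ - 2τ = const, u is constant, so u(ξ,τ) = f(ξ - 2τ) with f = u(·, 0).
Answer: u(ξ, τ) = 2ξ - 4τ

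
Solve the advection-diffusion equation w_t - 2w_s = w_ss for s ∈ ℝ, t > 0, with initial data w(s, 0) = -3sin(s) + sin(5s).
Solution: Moving frame: η = s + 2t, σ = t, w = u(η,σ), so w_t = u_σ + 2u_η and w_ss = u_ηη.
Hence w_t - 2w_s = u_σ and the PDE becomes the heat equation u_σ = u_ηη on η ∈ ℝ.
Initial data: u(η,0) = w(η,0) = -3sin(η) + sin(5η). Each mode sin(nη) decays as exp(-n²σ) on ℝ, so u(η,σ) = Σ c_n exp(-n²σ) sin(nη) with c_1=-3, c_5=1: u(η,σ) = -3exp(-σ)sin(η) + exp(-25σ)sin(5η).
Substituting back: w(s,t) = u(s + 2t, t).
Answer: w(s, t) = -3exp(-t)sin(s + 2t) + exp(-25t)sin(5s + 10t)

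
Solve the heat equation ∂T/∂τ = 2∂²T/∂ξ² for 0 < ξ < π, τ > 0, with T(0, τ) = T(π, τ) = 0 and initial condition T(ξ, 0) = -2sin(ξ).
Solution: Separating variables: T = Σ c_n exp(-2n²τ) sin(nξ). From T(ξ,0) = -2sin(ξ): c_1=-2.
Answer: T(ξ, τ) = -2exp(-2τ)sin(ξ)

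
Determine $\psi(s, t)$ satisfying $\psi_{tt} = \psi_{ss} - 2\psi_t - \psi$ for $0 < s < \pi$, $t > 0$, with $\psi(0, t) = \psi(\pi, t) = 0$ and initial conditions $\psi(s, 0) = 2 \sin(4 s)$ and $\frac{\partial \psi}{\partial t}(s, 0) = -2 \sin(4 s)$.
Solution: Substitute $\psi = e^{-t}u$, i.e. $u = e^{t}\psi$.
By the product rule, $\psi_t = e^{-t}(u_t - u)$, $\psi_{tt} = e^{-t}(u_{tt} - 2u_t + u)$, $\psi_{ss} = e^{-t}u_{ss}$.
Substituting into the PDE and dividing by $e^{-t}$: $u_{tt} - 2u_t + u = u_{ss} - 2(u_t - u) - u$.
The lower-order terms cancel, leaving the standard wave equation $u_{tt} = u_{ss}$.
Initial data for $u$: $u(s,0) = \psi(s,0) = 2 \sin(4 s)$; $u_t(s,0) = \psi_t(s,0) + \psi(s,0) = 0$. The boundary conditions carry over: $u(0,t) = u(\pi,t) = 0$.
Solve for $u$:
  Using separation of variables $u = X(s)T(t)$:
  Eigenfunctions: $\sin(ns)$, $n = 1, 2, 3, \ldots$
  General solution: $u(s, t) = \sum [A_n \cos(n t) + B_n \sin(n t)] \sin(ns)$
  From $u(s,0) = 2 \sin(4 s)$: $A_4=2$. From $u_t(s,0) = 0$: all $B_n = 0$.
Hence $u(s,t) = 2 \sin(4 s) \cos(4 t)$.
Transform back: $\psi(s,t) = e^{-t}u(s,t)$.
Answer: $\psi(s, t) = 2 e^{-t} \sin(4 s) \cos(4 t)$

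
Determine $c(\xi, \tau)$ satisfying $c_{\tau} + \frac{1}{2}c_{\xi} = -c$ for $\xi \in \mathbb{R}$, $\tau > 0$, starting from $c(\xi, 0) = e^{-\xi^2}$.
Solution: Substitute $c = e^{-\tau}u$.
Then $c_{\tau} = e^{-\tau}(u_{\tau} - u)$, $c_{\xi} = e^{-\tau}u_{\xi}$; substituting and dividing by $e^{-\tau}$, the lower-order terms cancel: $u_{\tau} + \frac{1}{2}u_{\xi} = 0$ (standard advection equation).
Data for $u$: $u(\xi,0) = c(\xi,0) = e^{-\xi^2}$.
By characteristics ($d\xi/d\tau = 1/2$), $u(\xi,\tau) = f(\xi - \frac{1}{2}\tau)$ with $f = u( \cdot , 0)$.
So $u(\xi,\tau) = e^{-(\xi - \tau/2)^2}$, and $c(\xi,\tau) = e^{-\tau}u(\xi,\tau)$.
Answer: $c(\xi, \tau) = e^{-\tau} e^{-(-\tau/2 + \xi)^2}$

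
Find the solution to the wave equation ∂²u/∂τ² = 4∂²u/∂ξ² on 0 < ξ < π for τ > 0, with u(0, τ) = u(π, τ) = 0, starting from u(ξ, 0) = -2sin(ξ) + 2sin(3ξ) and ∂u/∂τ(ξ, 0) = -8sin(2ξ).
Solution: Separating variables: u = Σ [A_n cos(ω_n τ) + B_n sin(ω_n τ)] sin(nξ), ω_n = 2n. From ICs (B_n = velocity coefficient / ω_n): A_1=-2, A_3=2, B_2=-2.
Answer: u(ξ, τ) = -2sin(ξ)cos(2τ) - 2sin(2ξ)sin(4τ) + 2sin(3ξ)cos(6τ)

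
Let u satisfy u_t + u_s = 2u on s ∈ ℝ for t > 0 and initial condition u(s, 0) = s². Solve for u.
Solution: Substitute u = exp(2t)w.
Then u_t = exp(2t)(w_t + 2w), u_s = exp(2t)w_s; substituting and dividing by exp(2t), the lower-order terms cancel: w_t + w_s = 0 (standard advection equation).
Data for w: w(s,0) = u(s,0) = s².
By characteristics (ds/dt = 1), w(s,t) = f(s - t) with f = w(·, 0).
So w(s,t) = s² - 2st + t², and u(s,t) = exp(2t)w(s,t).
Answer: u(s, t) = s²exp(2t) - 2stexp(2t) + t²exp(2t)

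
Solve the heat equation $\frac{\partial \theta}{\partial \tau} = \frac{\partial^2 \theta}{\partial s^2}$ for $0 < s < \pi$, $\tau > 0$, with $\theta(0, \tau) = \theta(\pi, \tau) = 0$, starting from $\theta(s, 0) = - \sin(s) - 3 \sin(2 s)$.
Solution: Using separation of variables $\theta = X(s)G(\tau)$:
Eigenfunctions: $\sin(ns)$, $n = 1, 2, 3, \ldots$
General solution: $\theta(s, \tau) = \sum c_n \sin(ns) e^{-n^2 \tau}$
Matching $\theta(s,0) = - \sin(s) - 3 \sin(2 s)$ term by term: $c_1=-1, c_2=-3$.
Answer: $\theta(s, \tau) = - e^{-\tau} \sin(s) - 3 e^{-4 \tau} \sin(2 s)$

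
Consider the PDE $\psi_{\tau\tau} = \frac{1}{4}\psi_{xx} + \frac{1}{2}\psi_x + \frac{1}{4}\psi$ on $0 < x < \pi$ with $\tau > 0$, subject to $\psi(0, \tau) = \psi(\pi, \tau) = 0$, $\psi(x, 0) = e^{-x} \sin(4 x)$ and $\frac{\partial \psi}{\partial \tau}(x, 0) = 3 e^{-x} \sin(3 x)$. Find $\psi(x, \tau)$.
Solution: Substitute $\psi = e^{-x}u$.
Then $\psi_x = e^{-x}(u_x - u)$, $\psi_{xx} = e^{-x}(u_{xx} - 2u_x + u)$, $\psi_{\tau\tau} = e^{-x}u_{\tau\tau}$; substituting and dividing by $e^{-x}$, the lower-order terms cancel: $u_{\tau\tau} = \frac{1}{4}u_{xx}$ (standard wave equation).
Data for $u$: $u(x,0) = e^{x}\psi(x,0) = \sin(4 x)$; $u_{\tau}(x,0) = e^{x}\psi_{\tau}(x,0) = 3 \sin(3 x)$. The boundary conditions carry over: $u(0,\tau) = u(\pi,\tau) = 0$.
Separating variables: $u = \sum [A_n \cos(\omega_n \tau) + B_n \sin(\omega_n \tau)] \sin(nx)$, $\omega_n = n/2$. From ICs ($B_n$ = velocity coefficient / $\omega_n$): $A_4=1, B_3=2$.
So $u(x,\tau) = 2 \sin(3 x) \sin(3 \tau/2) + \sin(4 x) \cos(2 \tau)$, and $\psi(x,\tau) = e^{-x}u(x,\tau)$.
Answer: $\psi(x, \tau) = 2 e^{-x} \sin(3 \tau/2) \sin(3 x) + e^{-x} \sin(4 x) \cos(2 \tau)$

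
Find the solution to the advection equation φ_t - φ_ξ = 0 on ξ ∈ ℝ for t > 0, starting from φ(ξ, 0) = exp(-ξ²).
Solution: By method of characteristics (waves move left with speed 1):
Along characteristics ξ + t = const, φ is constant, so φ(ξ,t) = f(ξ + t) with f = φ(·, 0).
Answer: φ(ξ, t) = exp(-(t + ξ)²)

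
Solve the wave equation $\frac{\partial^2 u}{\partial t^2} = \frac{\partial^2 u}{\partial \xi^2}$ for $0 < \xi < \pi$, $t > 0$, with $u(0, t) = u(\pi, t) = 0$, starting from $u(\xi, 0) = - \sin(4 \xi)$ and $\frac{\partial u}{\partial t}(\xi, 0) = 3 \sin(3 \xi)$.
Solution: Using separation of variables $u = X(\xi)T(t)$:
Eigenfunctions: $\sin(n\xi)$, $n = 1, 2, 3, \ldots$
General solution: $u(\xi, t) = \sum [A_n \cos(n t) + B_n \sin(n t)] \sin(n\xi)$
From $u(\xi,0) = - \sin(4 \xi)$: $A_4=-1$. From $u_t(\xi,0) = 3 \sin(3 \xi)$, using $u_t(\xi,0) = \sum \omega_n B_n \sin(n\xi)$ with $\omega_n = n$: $B_3 = 3/3 = 1$.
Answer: $u(\xi, t) = \sin(3 \xi) \sin(3 t) -  \sin(4 \xi) \cos(4 t)$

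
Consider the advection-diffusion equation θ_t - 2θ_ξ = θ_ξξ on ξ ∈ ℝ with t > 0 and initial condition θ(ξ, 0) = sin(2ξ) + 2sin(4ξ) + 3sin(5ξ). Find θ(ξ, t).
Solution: Change to a moving frame: let η = ξ + 2t, σ = t and write θ(ξ,t) = u(η,σ).
By the chain rule θ_t = u_σ + 2u_η, θ_ξ = u_η, θ_ξξ = u_ηη.
Then θ_t - 2θ_ξ = u_σ: the advection term cancels and the PDE becomes the heat equation u_σ = u_ηη on η ∈ ℝ.
Initial data: u(η,0) = θ(η,0) = sin(2η) + 2sin(4η) + 3sin(5η).
On η ∈ ℝ each mode satisfies (sin(nη))″ = -n² sin(nη), so exp(-n²σ) sin(nη) solves the heat equation; by superposition u(η,σ) = Σ c_n exp(-n²σ) sin(nη).
Reading off the coefficients: c_2=1, c_4=2, c_5=3, so u(η,σ) = exp(-4σ)sin(2η) + 2exp(-16σ)sin(4η) + 3exp(-25σ)sin(5η).
Substituting back η = ξ + 2t, σ = t: θ(ξ,t) = u(ξ + 2t, t).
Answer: θ(ξ, t) = exp(-4t)sin(4t + 2ξ) + 2exp(-16t)sin(8t + 4ξ) + 3exp(-25t)sin(10t + 5ξ)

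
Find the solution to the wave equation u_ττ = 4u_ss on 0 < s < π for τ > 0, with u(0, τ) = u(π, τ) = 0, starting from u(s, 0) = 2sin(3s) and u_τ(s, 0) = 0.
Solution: Separating variables: u = Σ [A_n cos(ω_n τ) + B_n sin(ω_n τ)] sin(ns), ω_n = 2n. From ICs: A_3=2.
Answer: u(s, τ) = 2sin(3s)cos(6τ)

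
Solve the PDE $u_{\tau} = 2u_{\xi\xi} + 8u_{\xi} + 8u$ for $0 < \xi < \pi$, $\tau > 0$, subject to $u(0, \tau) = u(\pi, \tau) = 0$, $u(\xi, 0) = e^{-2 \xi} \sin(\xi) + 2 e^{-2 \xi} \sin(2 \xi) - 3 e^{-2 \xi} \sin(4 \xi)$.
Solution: Substitute $u = e^{-2\xi}w$.
Then $u_{\xi} = e^{-2\xi}(w_{\xi} - 2w)$, $u_{\xi\xi} = e^{-2\xi}(w_{\xi\xi} - 4w_{\xi} + 4w)$, $u_{\tau} = e^{-2\xi}w_{\tau}$; substituting and dividing by $e^{-2\xi}$, the lower-order terms cancel: $w_{\tau} = 2w_{\xi\xi}$ (standard heat equation).
Data for $w$: $w(\xi,0) = e^{2\xi}u(\xi,0) = \sin(\xi) + 2 \sin(2 \xi) - 3 \sin(4 \xi)$. The boundary conditions carry over: $w(0,\tau) = w(\pi,\tau) = 0$.
Separating variables: $w = \sum c_n e^{-2n^2\tau} \sin(n\xi)$. From $w(\xi,0) = \sin(\xi) + 2 \sin(2 \xi) - 3 \sin(4 \xi)$: $c_1=1, c_2=2, c_4=-3$.
So $w(\xi,\tau) = e^{-2 \tau} \sin(\xi) + 2 e^{-8 \tau} \sin(2 \xi) - 3 e^{-32 \tau} \sin(4 \xi)$, and $u(\xi,\tau) = e^{-2\xi}w(\xi,\tau)$.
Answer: $u(\xi, \tau) = e^{-2 \tau} e^{-2 \xi} \sin(\xi) + 2 e^{-8 \tau} e^{-2 \xi} \sin(2 \xi) - 3 e^{-32 \tau} e^{-2 \xi} \sin(4 \xi)$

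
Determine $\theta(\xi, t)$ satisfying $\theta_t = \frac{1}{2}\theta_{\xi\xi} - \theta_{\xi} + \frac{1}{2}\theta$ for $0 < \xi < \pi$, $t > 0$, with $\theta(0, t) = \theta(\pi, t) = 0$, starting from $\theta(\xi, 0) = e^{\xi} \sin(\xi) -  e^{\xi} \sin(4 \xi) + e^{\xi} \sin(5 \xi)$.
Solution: Substitute $\theta = e^{\xi}u$, i.e. $u = e^{-\xi}\theta$.
By the product rule, $\theta_{\xi} = e^{\xi}(u_{\xi} + u)$, $\theta_{\xi\xi} = e^{\xi}(u_{\xi\xi} + 2u_{\xi} + u)$, $\theta_t = e^{\xi}u_t$.
Substituting into the PDE and dividing by $e^{\xi}$: $u_t = \frac{1}{2}(u_{\xi\xi} + 2u_{\xi} + u) - (u_{\xi} + u) + \frac{1}{2}u$.
The lower-order terms cancel, leaving the standard heat equation $u_t = \frac{1}{2}u_{\xi\xi}$.
Initial data for $u$: $u(\xi,0) = e^{-\xi}\theta(\xi,0) = \sin(\xi) - \sin(4 \xi) + \sin(5 \xi)$. The boundary conditions carry over: $u(0,t) = u(\pi,t) = 0$.
Solve for $u$:
  Using separation of variables $u = X(\xi)G(t)$:
  Eigenfunctions: $\sin(n\xi)$, $n = 1, 2, 3, \ldots$
  General solution: $u(\xi, t) = \sum c_n \sin(n\xi) e^{-n^2 t/2}$
  Matching $u(\xi,0) = \sin(\xi) - \sin(4 \xi) + \sin(5 \xi)$ term by term: $c_1=1, c_4=-1, c_5=1$.
Hence $u(\xi,t) = - e^{-8 t} \sin(4 \xi) + e^{-t/2} \sin(\xi) + e^{-25 t/2} \sin(5 \xi)$.
Transform back: $\theta(\xi,t) = e^{\xi}u(\xi,t)$.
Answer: $\theta(\xi, t) = - e^{\xi} e^{-8 t} \sin(4 \xi) + e^{\xi} e^{-t/2} \sin(\xi) + e^{\xi} e^{-25 t/2} \sin(5 \xi)$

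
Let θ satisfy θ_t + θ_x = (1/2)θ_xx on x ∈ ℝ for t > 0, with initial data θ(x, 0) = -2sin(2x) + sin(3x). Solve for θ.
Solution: Change to a moving frame: let η = x - t, σ = t and write θ(x,t) = u(η,σ).
By the chain rule θ_t = u_σ - u_η, θ_x = u_η, θ_xx = u_ηη.
Then θ_t + θ_x = u_σ: the advection term cancels and the PDE becomes the heat equation u_σ = (1/2)u_ηη on η ∈ ℝ.
Initial data: u(η,0) = θ(η,0) = -2sin(2η) + sin(3η).
On η ∈ ℝ each mode satisfies (sin(nη))″ = -n² sin(nη), so exp(-n²σ/2) sin(nη) solves the heat equation; by superposition u(η,σ) = Σ c_n exp(-n²σ/2) sin(nη).
Reading off the coefficients: c_2=-2, c_3=1, so u(η,σ) = -2exp(-2σ)sin(2η) + exp(-9σ/2)sin(3η).
Substituting back η = x - t, σ = t: θ(x,t) = u(x - t, t).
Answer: θ(x, t) = 2exp(-2t)sin(2t - 2x) - exp(-9t/2)sin(3t - 3x)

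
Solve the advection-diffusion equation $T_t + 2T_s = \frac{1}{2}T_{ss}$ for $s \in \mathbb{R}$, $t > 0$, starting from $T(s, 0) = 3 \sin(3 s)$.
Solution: Moving frame: $\eta = s - 2t$, $\sigma = t$, $T = u(\eta,\sigma)$, so $T_t = u_{\sigma} - 2u_{\eta}$ and $T_{ss} = u_{\eta\eta}$.
Hence $T_t + 2T_s = u_{\sigma}$ and the PDE becomes the heat equation $u_{\sigma} = \frac{1}{2}u_{\eta\eta}$ on $\eta \in \mathbb{R}$.
Initial data: $u(\eta,0) = T(\eta,0) = 3 \sin(3 \eta)$. Each mode $\sin(n\eta)$ decays as $e^{-n^2\sigma/2}$ on $\mathbb{R}$, so $u(\eta,\sigma) = \sum c_n e^{-n^2\sigma/2} \sin(n\eta)$ with $c_3=3$: $u(\eta,\sigma) = 3 e^{-9 \sigma/2} \sin(3 \eta)$.
Substituting back: $T(s,t) = u(s - 2t, t)$.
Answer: $T(s, t) = 3 e^{-9 t/2} \sin(3 s - 6 t)$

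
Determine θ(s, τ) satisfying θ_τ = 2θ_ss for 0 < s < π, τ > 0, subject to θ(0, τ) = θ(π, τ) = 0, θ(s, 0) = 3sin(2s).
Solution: Separating variables: θ = Σ c_n exp(-2n²τ) sin(ns). From θ(s,0) = 3sin(2s): c_2=3.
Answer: θ(s, τ) = 3exp(-8τ)sin(2s)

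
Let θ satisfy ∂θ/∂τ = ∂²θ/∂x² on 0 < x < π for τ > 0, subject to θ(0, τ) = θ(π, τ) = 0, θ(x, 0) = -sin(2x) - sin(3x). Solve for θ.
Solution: Separating variables: θ = Σ c_n exp(-n²τ) sin(nx). From θ(x,0) = -sin(2x) - sin(3x): c_2=-1, c_3=-1.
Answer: θ(x, τ) = -exp(-4τ)sin(2x) - exp(-9τ)sin(3x)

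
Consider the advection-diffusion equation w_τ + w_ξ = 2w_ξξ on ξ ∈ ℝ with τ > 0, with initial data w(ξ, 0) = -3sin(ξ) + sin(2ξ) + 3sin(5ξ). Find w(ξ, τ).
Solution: Moving frame: η = ξ - τ, σ = τ, w = u(η,σ), so w_τ = u_σ - u_η and w_ξξ = u_ηη.
Hence w_τ + w_ξ = u_σ and the PDE becomes the heat equation u_σ = 2u_ηη on η ∈ ℝ.
Initial data: u(η,0) = w(η,0) = -3sin(η) + sin(2η) + 3sin(5η). Each mode sin(nη) decays as exp(-2n²σ) on ℝ, so u(η,σ) = Σ c_n exp(-2n²σ) sin(nη) with c_1=-3, c_2=1, c_5=3: u(η,σ) = -3exp(-2σ)sin(η) + exp(-8σ)sin(2η) + 3exp(-50σ)sin(5η).
Substituting back: w(ξ,τ) = u(ξ - τ, τ).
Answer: w(ξ, τ) = -3exp(-2τ)sin(ξ - τ) + exp(-8τ)sin(2ξ - 2τ) + 3exp(-50τ)sin(5ξ - 5τ)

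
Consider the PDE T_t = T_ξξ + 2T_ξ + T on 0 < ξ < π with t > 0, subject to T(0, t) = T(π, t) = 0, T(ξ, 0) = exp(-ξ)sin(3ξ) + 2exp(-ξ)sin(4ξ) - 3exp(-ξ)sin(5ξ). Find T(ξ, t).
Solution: Substitute T = exp(-ξ)u.
Then T_ξ = exp(-ξ)(u_ξ - u), T_ξξ = exp(-ξ)(u_ξξ - 2u_ξ + u), T_t = exp(-ξ)u_t; substituting and dividing by exp(-ξ), the lower-order terms cancel: u_t = u_ξξ (standard heat equation).
Data for u: u(ξ,0) = exp(ξ)T(ξ,0) = sin(3ξ) + 2sin(4ξ) - 3sin(5ξ). The boundary conditions carry over: u(0,t) = u(π,t) = 0.
Separating variables: u = Σ c_n exp(-n²t) sin(nξ). From u(ξ,0) = sin(3ξ) + 2sin(4ξ) - 3sin(5ξ): c_3=1, c_4=2, c_5=-3.
So u(ξ,t) = exp(-9t)sin(3ξ) + 2exp(-16t)sin(4ξ) - 3exp(-25t)sin(5ξ), and T(ξ,t) = exp(-ξ)u(ξ,t).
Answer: T(ξ, t) = exp(-9t)exp(-ξ)sin(3ξ) + 2exp(-16t)exp(-ξ)sin(4ξ) - 3exp(-25t)exp(-ξ)sin(5ξ)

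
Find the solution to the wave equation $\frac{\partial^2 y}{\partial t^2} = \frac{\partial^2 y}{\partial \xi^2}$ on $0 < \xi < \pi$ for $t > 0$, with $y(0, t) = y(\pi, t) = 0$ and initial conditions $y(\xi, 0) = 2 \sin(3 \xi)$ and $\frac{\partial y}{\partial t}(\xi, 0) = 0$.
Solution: Using separation of variables $y = X(\xi)T(t)$:
Eigenfunctions: $\sin(n\xi)$, $n = 1, 2, 3, \ldots$
General solution: $y(\xi, t) = \sum [A_n \cos(n t) + B_n \sin(n t)] \sin(n\xi)$
From $y(\xi,0) = 2 \sin(3 \xi)$: $A_3=2$. From $y_t(\xi,0) = 0$: all $B_n = 0$.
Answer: $y(\xi, t) = 2 \sin(3 \xi) \cos(3 t)$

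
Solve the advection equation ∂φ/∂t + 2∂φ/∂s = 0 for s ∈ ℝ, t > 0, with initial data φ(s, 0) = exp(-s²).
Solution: By method of characteristics (waves move right with speed 2):
Along characteristics s - 2t = const, φ is constant, so φ(s,t) = f(s - 2t) with f = φ(·, 0).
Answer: φ(s, t) = exp(-(s - 2t)²)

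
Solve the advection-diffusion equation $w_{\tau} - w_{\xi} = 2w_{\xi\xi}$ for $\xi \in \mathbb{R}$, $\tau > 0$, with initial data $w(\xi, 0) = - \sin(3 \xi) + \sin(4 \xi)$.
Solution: Change to a moving frame: let $\eta = \xi + \tau$, $\sigma = \tau$ and write $w(\xi,\tau) = u(\eta,\sigma)$.
By the chain rule $w_{\tau} = u_{\sigma} + u_{\eta}$, $w_{\xi} = u_{\eta}$, $w_{\xi\xi} = u_{\eta\eta}$.
Then $w_{\tau} - w_{\xi} = u_{\sigma}$: the advection term cancels and the PDE becomes the heat equation $u_{\sigma} = 2u_{\eta\eta}$ on $\eta \in \mathbb{R}$.
Initial data: $u(\eta,0) = w(\eta,0) = - \sin(3 \eta) + \sin(4 \eta)$.
On $\eta \in \mathbb{R}$ each mode satisfies $(\sin(n\eta))'' = -n^2 \sin(n\eta)$, so $e^{-2n^2\sigma} \sin(n\eta)$ solves the heat equation; by superposition $u(\eta,\sigma) = \sum c_n e^{-2n^2\sigma} \sin(n\eta)$.
Reading off the coefficients: $c_3=-1, c_4=1$, so $u(\eta,\sigma) = - e^{-18 \sigma} \sin(3 \eta) + e^{-32 \sigma} \sin(4 \eta)$.
Substituting back $\eta = \xi + \tau$, $\sigma = \tau$: $w(\xi,\tau) = u(\xi + \tau, \tau)$.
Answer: $w(\xi, \tau) = - e^{-18 \tau} \sin(3 \tau + 3 \xi) + e^{-32 \tau} \sin(4 \tau + 4 \xi)$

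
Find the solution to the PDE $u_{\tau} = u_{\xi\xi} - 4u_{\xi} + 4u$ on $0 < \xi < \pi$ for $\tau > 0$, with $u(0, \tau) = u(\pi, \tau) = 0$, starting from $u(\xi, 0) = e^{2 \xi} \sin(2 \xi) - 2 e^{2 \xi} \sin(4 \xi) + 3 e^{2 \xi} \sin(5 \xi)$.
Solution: Substitute $u = e^{2\xi}w$.
Then $u_{\xi} = e^{2\xi}(w_{\xi} + 2w)$, $u_{\xi\xi} = e^{2\xi}(w_{\xi\xi} + 4w_{\xi} + 4w)$, $u_{\tau} = e^{2\xi}w_{\tau}$; substituting and dividing by $e^{2\xi}$, the lower-order terms cancel: $w_{\tau} = w_{\xi\xi}$ (standard heat equation).
Data for $w$: $w(\xi,0) = e^{-2\xi}u(\xi,0) = \sin(2 \xi) - 2 \sin(4 \xi) + 3 \sin(5 \xi)$. The boundary conditions carry over: $w(0,\tau) = w(\pi,\tau) = 0$.
Separating variables: $w = \sum c_n e^{-n^2\tau} \sin(n\xi)$. From $w(\xi,0) = \sin(2 \xi) - 2 \sin(4 \xi) + 3 \sin(5 \xi)$: $c_2=1, c_4=-2, c_5=3$.
So $w(\xi,\tau) = e^{-4 \tau} \sin(2 \xi) - 2 e^{-16 \tau} \sin(4 \xi) + 3 e^{-25 \tau} \sin(5 \xi)$, and $u(\xi,\tau) = e^{2\xi}w(\xi,\tau)$.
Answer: $u(\xi, \tau) = e^{-4 \tau} e^{2 \xi} \sin(2 \xi) - 2 e^{-16 \tau} e^{2 \xi} \sin(4 \xi) + 3 e^{-25 \tau} e^{2 \xi} \sin(5 \xi)$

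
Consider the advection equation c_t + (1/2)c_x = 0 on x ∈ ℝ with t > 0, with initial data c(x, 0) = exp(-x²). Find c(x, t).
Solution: By characteristics (dx/dt = 1/2), c(x,t) = f(x - (1/2)t) with f = c(·, 0).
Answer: c(x, t) = exp(-(-t/2 + x)²)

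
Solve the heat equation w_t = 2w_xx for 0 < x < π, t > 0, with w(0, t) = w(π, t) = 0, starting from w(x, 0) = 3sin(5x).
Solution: Using separation of variables w = X(x)T(t):
Eigenfunctions: sin(nx), n = 1, 2, 3, ...
General solution: w(x, t) = Σ c_n sin(nx) exp(-2n² t)
Matching w(x,0) = 3sin(5x) term by term: c_5=3.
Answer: w(x, t) = 3exp(-50t)sin(5x)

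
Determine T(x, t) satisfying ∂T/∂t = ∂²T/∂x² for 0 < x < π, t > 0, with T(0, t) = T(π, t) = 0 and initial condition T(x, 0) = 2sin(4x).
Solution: Using separation of variables T = X(x)G(t):
Eigenfunctions: sin(nx), n = 1, 2, 3, ...
General solution: T(x, t) = Σ c_n sin(nx) exp(-n² t)
Matching T(x,0) = 2sin(4x) term by term: c_4=2.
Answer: T(x, t) = 2exp(-16t)sin(4x)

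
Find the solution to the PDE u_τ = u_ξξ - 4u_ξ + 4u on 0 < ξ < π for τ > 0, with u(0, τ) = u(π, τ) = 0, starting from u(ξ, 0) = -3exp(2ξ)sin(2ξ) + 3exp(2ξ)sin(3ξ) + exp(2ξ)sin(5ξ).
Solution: Substitute u = exp(2ξ)w.
Then u_ξ = exp(2ξ)(w_ξ + 2w), u_ξξ = exp(2ξ)(w_ξξ + 4w_ξ + 4w), u_τ = exp(2ξ)w_τ; substituting and dividing by exp(2ξ), the lower-order terms cancel: w_τ = w_ξξ (standard heat equation).
Data for w: w(ξ,0) = exp(-2ξ)u(ξ,0) = -3sin(2ξ) + 3sin(3ξ) + sin(5ξ). The boundary conditions carry over: w(0,τ) = w(π,τ) = 0.
Separating variables: w = Σ c_n exp(-n²τ) sin(nξ). From w(ξ,0) = -3sin(2ξ) + 3sin(3ξ) + sin(5ξ): c_2=-3, c_3=3, c_5=1.
So w(ξ,τ) = -3exp(-4τ)sin(2ξ) + 3exp(-9τ)sin(3ξ) + exp(-25τ)sin(5ξ), and u(ξ,τ) = exp(2ξ)w(ξ,τ).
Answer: u(ξ, τ) = -3exp(2ξ)exp(-4τ)sin(2ξ) + 3exp(2ξ)exp(-9τ)sin(3ξ) + exp(2ξ)exp(-25τ)sin(5ξ)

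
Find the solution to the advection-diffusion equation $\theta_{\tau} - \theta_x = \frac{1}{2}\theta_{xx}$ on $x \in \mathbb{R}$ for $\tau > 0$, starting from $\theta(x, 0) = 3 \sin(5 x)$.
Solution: Moving frame: $\eta = x + \tau$, $\sigma = \tau$, $\theta = u(\eta,\sigma)$, so $\theta_{\tau} = u_{\sigma} + u_{\eta}$ and $\theta_{xx} = u_{\eta\eta}$.
Hence $\theta_{\tau} - \theta_x = u_{\sigma}$ and the PDE becomes the heat equation $u_{\sigma} = \frac{1}{2}u_{\eta\eta}$ on $\eta \in \mathbb{R}$.
Initial data: $u(\eta,0) = \theta(\eta,0) = 3 \sin(5 \eta)$. Each mode $\sin(n\eta)$ decays as $e^{-n^2\sigma/2}$ on $\mathbb{R}$, so $u(\eta,\sigma) = \sum c_n e^{-n^2\sigma/2} \sin(n\eta)$ with $c_5=3$: $u(\eta,\sigma) = 3 e^{-25 \sigma/2} \sin(5 \eta)$.
Substituting back: $\theta(x,\tau) = u(x + \tau, \tau)$.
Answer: $\theta(x, \tau) = 3 e^{-25 \tau/2} \sin(5 \tau + 5 x)$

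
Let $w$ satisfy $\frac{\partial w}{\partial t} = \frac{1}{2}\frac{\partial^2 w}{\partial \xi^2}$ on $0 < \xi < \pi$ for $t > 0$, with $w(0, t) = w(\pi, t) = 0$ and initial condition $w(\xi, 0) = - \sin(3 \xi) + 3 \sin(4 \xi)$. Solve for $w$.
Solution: Using separation of variables $w = X(\xi)T(t)$:
Eigenfunctions: $\sin(n\xi)$, $n = 1, 2, 3, \ldots$
General solution: $w(\xi, t) = \sum c_n \sin(n\xi) e^{-n^2 t/2}$
Matching $w(\xi,0) = - \sin(3 \xi) + 3 \sin(4 \xi)$ term by term: $c_3=-1, c_4=3$.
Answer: $w(\xi, t) = 3 e^{-8 t} \sin(4 \xi) -  e^{-9 t/2} \sin(3 \xi)$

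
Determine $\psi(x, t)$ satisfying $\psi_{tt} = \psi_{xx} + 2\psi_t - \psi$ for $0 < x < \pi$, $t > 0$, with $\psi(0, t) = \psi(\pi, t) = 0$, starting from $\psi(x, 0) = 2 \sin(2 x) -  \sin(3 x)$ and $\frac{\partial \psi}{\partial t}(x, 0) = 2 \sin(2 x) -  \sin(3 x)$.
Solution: Substitute $\psi = e^{t}u$.
Then $\psi_t = e^{t}(u_t + u)$, $\psi_{tt} = e^{t}(u_{tt} + 2u_t + u)$, $\psi_{xx} = e^{t}u_{xx}$; substituting and dividing by $e^{t}$, the lower-order terms cancel: $u_{tt} = u_{xx}$ (standard wave equation).
Data for $u$: $u(x,0) = \psi(x,0) = 2 \sin(2 x) - \sin(3 x)$; $u_t(x,0) = \psi_t(x,0) - \psi(x,0) = 0$. The boundary conditions carry over: $u(0,t) = u(\pi,t) = 0$.
Separating variables: $u = \sum [A_n \cos(\omega_n t) + B_n \sin(\omega_n t)] \sin(nx)$, $\omega_n = n$. From ICs: $A_2=2, A_3=-1$.
So $u(x,t) = 2 \sin(2 x) \cos(2 t) - \sin(3 x) \cos(3 t)$, and $\psi(x,t) = e^{t}u(x,t)$.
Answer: $\psi(x, t) = 2 e^{t} \sin(2 x) \cos(2 t) -  e^{t} \sin(3 x) \cos(3 t)$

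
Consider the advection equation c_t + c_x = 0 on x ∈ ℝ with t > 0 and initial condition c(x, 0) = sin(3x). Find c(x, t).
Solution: By characteristics (dx/dt = 1), c(x,t) = f(x - t) with f = c(·, 0).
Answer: c(x, t) = -sin(3t - 3x)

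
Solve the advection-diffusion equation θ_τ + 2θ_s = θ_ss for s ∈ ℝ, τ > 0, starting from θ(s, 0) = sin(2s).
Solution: Change to a moving frame: let η = s - 2τ, σ = τ and write θ(s,τ) = u(η,σ).
By the chain rule θ_τ = u_σ - 2u_η, θ_s = u_η, θ_ss = u_ηη.
Then θ_τ + 2θ_s = u_σ: the advection term cancels and the PDE becomes the heat equation u_σ = u_ηη on η ∈ ℝ.
Initial data: u(η,0) = θ(η,0) = sin(2η).
On η ∈ ℝ each mode satisfies (sin(nη))″ = -n² sin(nη), so exp(-n²σ) sin(nη) solves the heat equation; by superposition u(η,σ) = Σ c_n exp(-n²σ) sin(nη).
Reading off the coefficients: c_2=1, so u(η,σ) = exp(-4σ)sin(2η).
Substituting back η = s - 2τ, σ = τ: θ(s,τ) = u(s - 2τ, τ).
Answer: θ(s, τ) = exp(-4τ)sin(2s - 4τ)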